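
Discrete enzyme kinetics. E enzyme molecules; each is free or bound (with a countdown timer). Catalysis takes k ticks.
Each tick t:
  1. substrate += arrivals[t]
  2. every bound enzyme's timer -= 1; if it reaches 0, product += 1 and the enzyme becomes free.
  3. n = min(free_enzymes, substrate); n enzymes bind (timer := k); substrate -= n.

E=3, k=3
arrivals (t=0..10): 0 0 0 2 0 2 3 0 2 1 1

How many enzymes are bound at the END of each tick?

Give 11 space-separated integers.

t=0: arr=0 -> substrate=0 bound=0 product=0
t=1: arr=0 -> substrate=0 bound=0 product=0
t=2: arr=0 -> substrate=0 bound=0 product=0
t=3: arr=2 -> substrate=0 bound=2 product=0
t=4: arr=0 -> substrate=0 bound=2 product=0
t=5: arr=2 -> substrate=1 bound=3 product=0
t=6: arr=3 -> substrate=2 bound=3 product=2
t=7: arr=0 -> substrate=2 bound=3 product=2
t=8: arr=2 -> substrate=3 bound=3 product=3
t=9: arr=1 -> substrate=2 bound=3 product=5
t=10: arr=1 -> substrate=3 bound=3 product=5

Answer: 0 0 0 2 2 3 3 3 3 3 3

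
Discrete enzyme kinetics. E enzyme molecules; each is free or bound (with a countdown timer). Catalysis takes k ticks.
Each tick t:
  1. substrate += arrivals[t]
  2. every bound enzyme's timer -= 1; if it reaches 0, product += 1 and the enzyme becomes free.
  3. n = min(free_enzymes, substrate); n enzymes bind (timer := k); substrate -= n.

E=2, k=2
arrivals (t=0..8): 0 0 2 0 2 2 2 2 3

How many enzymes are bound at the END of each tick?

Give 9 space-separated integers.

t=0: arr=0 -> substrate=0 bound=0 product=0
t=1: arr=0 -> substrate=0 bound=0 product=0
t=2: arr=2 -> substrate=0 bound=2 product=0
t=3: arr=0 -> substrate=0 bound=2 product=0
t=4: arr=2 -> substrate=0 bound=2 product=2
t=5: arr=2 -> substrate=2 bound=2 product=2
t=6: arr=2 -> substrate=2 bound=2 product=4
t=7: arr=2 -> substrate=4 bound=2 product=4
t=8: arr=3 -> substrate=5 bound=2 product=6

Answer: 0 0 2 2 2 2 2 2 2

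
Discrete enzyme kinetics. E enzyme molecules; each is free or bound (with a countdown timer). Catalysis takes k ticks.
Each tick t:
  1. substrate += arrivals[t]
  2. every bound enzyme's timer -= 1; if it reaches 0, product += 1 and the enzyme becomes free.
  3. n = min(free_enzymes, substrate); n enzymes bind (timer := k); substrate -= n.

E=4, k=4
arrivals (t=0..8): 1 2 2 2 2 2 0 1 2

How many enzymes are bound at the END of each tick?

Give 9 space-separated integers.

t=0: arr=1 -> substrate=0 bound=1 product=0
t=1: arr=2 -> substrate=0 bound=3 product=0
t=2: arr=2 -> substrate=1 bound=4 product=0
t=3: arr=2 -> substrate=3 bound=4 product=0
t=4: arr=2 -> substrate=4 bound=4 product=1
t=5: arr=2 -> substrate=4 bound=4 product=3
t=6: arr=0 -> substrate=3 bound=4 product=4
t=7: arr=1 -> substrate=4 bound=4 product=4
t=8: arr=2 -> substrate=5 bound=4 product=5

Answer: 1 3 4 4 4 4 4 4 4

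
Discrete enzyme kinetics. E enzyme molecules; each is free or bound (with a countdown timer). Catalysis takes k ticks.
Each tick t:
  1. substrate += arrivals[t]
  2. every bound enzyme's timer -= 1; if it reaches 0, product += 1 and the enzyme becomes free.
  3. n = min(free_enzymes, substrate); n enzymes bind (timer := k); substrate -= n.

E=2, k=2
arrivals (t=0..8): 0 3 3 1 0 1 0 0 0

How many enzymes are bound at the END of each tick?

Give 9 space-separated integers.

Answer: 0 2 2 2 2 2 2 2 2

Derivation:
t=0: arr=0 -> substrate=0 bound=0 product=0
t=1: arr=3 -> substrate=1 bound=2 product=0
t=2: arr=3 -> substrate=4 bound=2 product=0
t=3: arr=1 -> substrate=3 bound=2 product=2
t=4: arr=0 -> substrate=3 bound=2 product=2
t=5: arr=1 -> substrate=2 bound=2 product=4
t=6: arr=0 -> substrate=2 bound=2 product=4
t=7: arr=0 -> substrate=0 bound=2 product=6
t=8: arr=0 -> substrate=0 bound=2 product=6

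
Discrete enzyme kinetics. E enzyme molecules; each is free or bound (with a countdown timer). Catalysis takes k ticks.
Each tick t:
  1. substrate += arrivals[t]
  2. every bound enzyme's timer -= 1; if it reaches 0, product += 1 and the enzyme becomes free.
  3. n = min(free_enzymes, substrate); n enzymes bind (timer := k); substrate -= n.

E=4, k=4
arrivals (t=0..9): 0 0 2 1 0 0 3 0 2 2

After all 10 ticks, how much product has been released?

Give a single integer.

t=0: arr=0 -> substrate=0 bound=0 product=0
t=1: arr=0 -> substrate=0 bound=0 product=0
t=2: arr=2 -> substrate=0 bound=2 product=0
t=3: arr=1 -> substrate=0 bound=3 product=0
t=4: arr=0 -> substrate=0 bound=3 product=0
t=5: arr=0 -> substrate=0 bound=3 product=0
t=6: arr=3 -> substrate=0 bound=4 product=2
t=7: arr=0 -> substrate=0 bound=3 product=3
t=8: arr=2 -> substrate=1 bound=4 product=3
t=9: arr=2 -> substrate=3 bound=4 product=3

Answer: 3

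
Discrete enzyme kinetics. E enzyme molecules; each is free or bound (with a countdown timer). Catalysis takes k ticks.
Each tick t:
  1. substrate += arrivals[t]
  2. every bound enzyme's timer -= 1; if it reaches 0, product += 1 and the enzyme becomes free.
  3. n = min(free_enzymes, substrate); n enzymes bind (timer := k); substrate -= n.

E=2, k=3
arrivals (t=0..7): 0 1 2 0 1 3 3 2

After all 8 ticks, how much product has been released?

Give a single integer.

t=0: arr=0 -> substrate=0 bound=0 product=0
t=1: arr=1 -> substrate=0 bound=1 product=0
t=2: arr=2 -> substrate=1 bound=2 product=0
t=3: arr=0 -> substrate=1 bound=2 product=0
t=4: arr=1 -> substrate=1 bound=2 product=1
t=5: arr=3 -> substrate=3 bound=2 product=2
t=6: arr=3 -> substrate=6 bound=2 product=2
t=7: arr=2 -> substrate=7 bound=2 product=3

Answer: 3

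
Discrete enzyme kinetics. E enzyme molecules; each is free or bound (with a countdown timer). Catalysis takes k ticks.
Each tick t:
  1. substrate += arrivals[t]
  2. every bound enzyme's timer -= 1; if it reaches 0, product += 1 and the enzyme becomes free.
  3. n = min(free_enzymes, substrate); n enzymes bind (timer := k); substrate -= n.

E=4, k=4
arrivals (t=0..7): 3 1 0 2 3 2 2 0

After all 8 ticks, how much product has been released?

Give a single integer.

Answer: 4

Derivation:
t=0: arr=3 -> substrate=0 bound=3 product=0
t=1: arr=1 -> substrate=0 bound=4 product=0
t=2: arr=0 -> substrate=0 bound=4 product=0
t=3: arr=2 -> substrate=2 bound=4 product=0
t=4: arr=3 -> substrate=2 bound=4 product=3
t=5: arr=2 -> substrate=3 bound=4 product=4
t=6: arr=2 -> substrate=5 bound=4 product=4
t=7: arr=0 -> substrate=5 bound=4 product=4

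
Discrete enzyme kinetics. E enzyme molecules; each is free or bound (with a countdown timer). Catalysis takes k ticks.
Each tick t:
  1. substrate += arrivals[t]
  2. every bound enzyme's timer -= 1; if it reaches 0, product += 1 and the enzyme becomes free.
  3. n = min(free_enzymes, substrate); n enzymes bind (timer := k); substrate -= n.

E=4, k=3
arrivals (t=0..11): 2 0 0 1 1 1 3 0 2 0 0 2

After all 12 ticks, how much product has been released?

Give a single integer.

t=0: arr=2 -> substrate=0 bound=2 product=0
t=1: arr=0 -> substrate=0 bound=2 product=0
t=2: arr=0 -> substrate=0 bound=2 product=0
t=3: arr=1 -> substrate=0 bound=1 product=2
t=4: arr=1 -> substrate=0 bound=2 product=2
t=5: arr=1 -> substrate=0 bound=3 product=2
t=6: arr=3 -> substrate=1 bound=4 product=3
t=7: arr=0 -> substrate=0 bound=4 product=4
t=8: arr=2 -> substrate=1 bound=4 product=5
t=9: arr=0 -> substrate=0 bound=3 product=7
t=10: arr=0 -> substrate=0 bound=2 product=8
t=11: arr=2 -> substrate=0 bound=3 product=9

Answer: 9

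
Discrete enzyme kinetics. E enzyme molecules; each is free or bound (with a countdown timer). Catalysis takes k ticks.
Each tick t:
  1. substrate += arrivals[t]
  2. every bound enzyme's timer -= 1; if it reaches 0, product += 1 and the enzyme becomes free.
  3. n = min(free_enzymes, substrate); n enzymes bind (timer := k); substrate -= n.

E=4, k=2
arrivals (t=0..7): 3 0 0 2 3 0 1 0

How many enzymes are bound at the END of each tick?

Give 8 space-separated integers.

Answer: 3 3 0 2 4 3 2 1

Derivation:
t=0: arr=3 -> substrate=0 bound=3 product=0
t=1: arr=0 -> substrate=0 bound=3 product=0
t=2: arr=0 -> substrate=0 bound=0 product=3
t=3: arr=2 -> substrate=0 bound=2 product=3
t=4: arr=3 -> substrate=1 bound=4 product=3
t=5: arr=0 -> substrate=0 bound=3 product=5
t=6: arr=1 -> substrate=0 bound=2 product=7
t=7: arr=0 -> substrate=0 bound=1 product=8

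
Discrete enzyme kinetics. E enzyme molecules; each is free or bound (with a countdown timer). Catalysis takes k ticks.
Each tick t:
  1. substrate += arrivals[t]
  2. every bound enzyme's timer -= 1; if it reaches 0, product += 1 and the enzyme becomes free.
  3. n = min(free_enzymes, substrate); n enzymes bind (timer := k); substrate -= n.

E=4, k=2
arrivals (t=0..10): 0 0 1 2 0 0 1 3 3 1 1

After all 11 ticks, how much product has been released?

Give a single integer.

Answer: 8

Derivation:
t=0: arr=0 -> substrate=0 bound=0 product=0
t=1: arr=0 -> substrate=0 bound=0 product=0
t=2: arr=1 -> substrate=0 bound=1 product=0
t=3: arr=2 -> substrate=0 bound=3 product=0
t=4: arr=0 -> substrate=0 bound=2 product=1
t=5: arr=0 -> substrate=0 bound=0 product=3
t=6: arr=1 -> substrate=0 bound=1 product=3
t=7: arr=3 -> substrate=0 bound=4 product=3
t=8: arr=3 -> substrate=2 bound=4 product=4
t=9: arr=1 -> substrate=0 bound=4 product=7
t=10: arr=1 -> substrate=0 bound=4 product=8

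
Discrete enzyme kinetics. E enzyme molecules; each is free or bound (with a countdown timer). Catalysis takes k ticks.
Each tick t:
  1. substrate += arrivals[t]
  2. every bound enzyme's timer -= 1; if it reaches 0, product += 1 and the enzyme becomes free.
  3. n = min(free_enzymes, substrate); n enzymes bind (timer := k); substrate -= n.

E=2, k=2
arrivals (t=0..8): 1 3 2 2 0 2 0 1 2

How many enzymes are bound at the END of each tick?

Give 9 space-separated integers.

Answer: 1 2 2 2 2 2 2 2 2

Derivation:
t=0: arr=1 -> substrate=0 bound=1 product=0
t=1: arr=3 -> substrate=2 bound=2 product=0
t=2: arr=2 -> substrate=3 bound=2 product=1
t=3: arr=2 -> substrate=4 bound=2 product=2
t=4: arr=0 -> substrate=3 bound=2 product=3
t=5: arr=2 -> substrate=4 bound=2 product=4
t=6: arr=0 -> substrate=3 bound=2 product=5
t=7: arr=1 -> substrate=3 bound=2 product=6
t=8: arr=2 -> substrate=4 bound=2 product=7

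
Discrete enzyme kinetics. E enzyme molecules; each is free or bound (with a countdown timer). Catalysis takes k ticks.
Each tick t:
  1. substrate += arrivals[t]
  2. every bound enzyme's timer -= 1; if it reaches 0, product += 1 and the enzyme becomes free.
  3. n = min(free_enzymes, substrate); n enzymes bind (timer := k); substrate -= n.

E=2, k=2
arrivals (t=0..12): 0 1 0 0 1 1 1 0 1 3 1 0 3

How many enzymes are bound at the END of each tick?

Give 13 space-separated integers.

t=0: arr=0 -> substrate=0 bound=0 product=0
t=1: arr=1 -> substrate=0 bound=1 product=0
t=2: arr=0 -> substrate=0 bound=1 product=0
t=3: arr=0 -> substrate=0 bound=0 product=1
t=4: arr=1 -> substrate=0 bound=1 product=1
t=5: arr=1 -> substrate=0 bound=2 product=1
t=6: arr=1 -> substrate=0 bound=2 product=2
t=7: arr=0 -> substrate=0 bound=1 product=3
t=8: arr=1 -> substrate=0 bound=1 product=4
t=9: arr=3 -> substrate=2 bound=2 product=4
t=10: arr=1 -> substrate=2 bound=2 product=5
t=11: arr=0 -> substrate=1 bound=2 product=6
t=12: arr=3 -> substrate=3 bound=2 product=7

Answer: 0 1 1 0 1 2 2 1 1 2 2 2 2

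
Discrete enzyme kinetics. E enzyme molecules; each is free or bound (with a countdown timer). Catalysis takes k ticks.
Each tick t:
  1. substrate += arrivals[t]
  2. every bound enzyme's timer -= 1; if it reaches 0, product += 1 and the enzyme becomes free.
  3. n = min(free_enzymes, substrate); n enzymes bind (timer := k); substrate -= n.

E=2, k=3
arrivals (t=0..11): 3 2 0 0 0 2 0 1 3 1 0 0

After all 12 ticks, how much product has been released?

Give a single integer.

t=0: arr=3 -> substrate=1 bound=2 product=0
t=1: arr=2 -> substrate=3 bound=2 product=0
t=2: arr=0 -> substrate=3 bound=2 product=0
t=3: arr=0 -> substrate=1 bound=2 product=2
t=4: arr=0 -> substrate=1 bound=2 product=2
t=5: arr=2 -> substrate=3 bound=2 product=2
t=6: arr=0 -> substrate=1 bound=2 product=4
t=7: arr=1 -> substrate=2 bound=2 product=4
t=8: arr=3 -> substrate=5 bound=2 product=4
t=9: arr=1 -> substrate=4 bound=2 product=6
t=10: arr=0 -> substrate=4 bound=2 product=6
t=11: arr=0 -> substrate=4 bound=2 product=6

Answer: 6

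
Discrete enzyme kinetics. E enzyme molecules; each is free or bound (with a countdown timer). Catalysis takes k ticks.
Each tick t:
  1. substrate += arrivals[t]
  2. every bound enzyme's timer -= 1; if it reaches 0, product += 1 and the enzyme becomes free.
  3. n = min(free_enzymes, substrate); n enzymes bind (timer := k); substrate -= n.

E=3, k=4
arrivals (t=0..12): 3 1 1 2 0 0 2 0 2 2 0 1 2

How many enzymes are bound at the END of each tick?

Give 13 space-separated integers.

t=0: arr=3 -> substrate=0 bound=3 product=0
t=1: arr=1 -> substrate=1 bound=3 product=0
t=2: arr=1 -> substrate=2 bound=3 product=0
t=3: arr=2 -> substrate=4 bound=3 product=0
t=4: arr=0 -> substrate=1 bound=3 product=3
t=5: arr=0 -> substrate=1 bound=3 product=3
t=6: arr=2 -> substrate=3 bound=3 product=3
t=7: arr=0 -> substrate=3 bound=3 product=3
t=8: arr=2 -> substrate=2 bound=3 product=6
t=9: arr=2 -> substrate=4 bound=3 product=6
t=10: arr=0 -> substrate=4 bound=3 product=6
t=11: arr=1 -> substrate=5 bound=3 product=6
t=12: arr=2 -> substrate=4 bound=3 product=9

Answer: 3 3 3 3 3 3 3 3 3 3 3 3 3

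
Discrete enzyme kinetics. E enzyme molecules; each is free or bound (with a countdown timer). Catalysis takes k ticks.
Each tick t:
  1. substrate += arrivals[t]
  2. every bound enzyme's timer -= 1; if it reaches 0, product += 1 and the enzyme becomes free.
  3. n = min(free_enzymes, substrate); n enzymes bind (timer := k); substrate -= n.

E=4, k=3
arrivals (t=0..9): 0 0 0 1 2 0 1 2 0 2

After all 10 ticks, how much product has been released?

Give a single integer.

t=0: arr=0 -> substrate=0 bound=0 product=0
t=1: arr=0 -> substrate=0 bound=0 product=0
t=2: arr=0 -> substrate=0 bound=0 product=0
t=3: arr=1 -> substrate=0 bound=1 product=0
t=4: arr=2 -> substrate=0 bound=3 product=0
t=5: arr=0 -> substrate=0 bound=3 product=0
t=6: arr=1 -> substrate=0 bound=3 product=1
t=7: arr=2 -> substrate=0 bound=3 product=3
t=8: arr=0 -> substrate=0 bound=3 product=3
t=9: arr=2 -> substrate=0 bound=4 product=4

Answer: 4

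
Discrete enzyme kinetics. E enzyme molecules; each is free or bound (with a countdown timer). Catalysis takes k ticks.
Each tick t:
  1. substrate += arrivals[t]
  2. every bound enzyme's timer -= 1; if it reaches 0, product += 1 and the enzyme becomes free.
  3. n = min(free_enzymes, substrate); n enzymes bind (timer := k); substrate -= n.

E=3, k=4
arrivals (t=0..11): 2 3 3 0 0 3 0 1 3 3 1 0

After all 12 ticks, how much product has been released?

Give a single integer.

Answer: 6

Derivation:
t=0: arr=2 -> substrate=0 bound=2 product=0
t=1: arr=3 -> substrate=2 bound=3 product=0
t=2: arr=3 -> substrate=5 bound=3 product=0
t=3: arr=0 -> substrate=5 bound=3 product=0
t=4: arr=0 -> substrate=3 bound=3 product=2
t=5: arr=3 -> substrate=5 bound=3 product=3
t=6: arr=0 -> substrate=5 bound=3 product=3
t=7: arr=1 -> substrate=6 bound=3 product=3
t=8: arr=3 -> substrate=7 bound=3 product=5
t=9: arr=3 -> substrate=9 bound=3 product=6
t=10: arr=1 -> substrate=10 bound=3 product=6
t=11: arr=0 -> substrate=10 bound=3 product=6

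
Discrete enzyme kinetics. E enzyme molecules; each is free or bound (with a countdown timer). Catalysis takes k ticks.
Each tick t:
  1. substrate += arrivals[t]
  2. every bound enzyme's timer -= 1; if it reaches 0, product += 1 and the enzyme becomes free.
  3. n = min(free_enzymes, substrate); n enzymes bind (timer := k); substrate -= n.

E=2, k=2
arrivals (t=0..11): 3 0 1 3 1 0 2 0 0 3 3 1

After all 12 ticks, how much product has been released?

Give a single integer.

Answer: 10

Derivation:
t=0: arr=3 -> substrate=1 bound=2 product=0
t=1: arr=0 -> substrate=1 bound=2 product=0
t=2: arr=1 -> substrate=0 bound=2 product=2
t=3: arr=3 -> substrate=3 bound=2 product=2
t=4: arr=1 -> substrate=2 bound=2 product=4
t=5: arr=0 -> substrate=2 bound=2 product=4
t=6: arr=2 -> substrate=2 bound=2 product=6
t=7: arr=0 -> substrate=2 bound=2 product=6
t=8: arr=0 -> substrate=0 bound=2 product=8
t=9: arr=3 -> substrate=3 bound=2 product=8
t=10: arr=3 -> substrate=4 bound=2 product=10
t=11: arr=1 -> substrate=5 bound=2 product=10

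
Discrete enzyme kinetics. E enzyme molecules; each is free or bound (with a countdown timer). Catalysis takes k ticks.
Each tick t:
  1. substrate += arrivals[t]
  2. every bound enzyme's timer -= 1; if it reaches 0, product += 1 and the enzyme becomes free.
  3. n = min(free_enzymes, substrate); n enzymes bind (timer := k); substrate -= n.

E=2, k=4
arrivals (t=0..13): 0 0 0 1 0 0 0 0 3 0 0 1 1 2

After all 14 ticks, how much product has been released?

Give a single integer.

Answer: 3

Derivation:
t=0: arr=0 -> substrate=0 bound=0 product=0
t=1: arr=0 -> substrate=0 bound=0 product=0
t=2: arr=0 -> substrate=0 bound=0 product=0
t=3: arr=1 -> substrate=0 bound=1 product=0
t=4: arr=0 -> substrate=0 bound=1 product=0
t=5: arr=0 -> substrate=0 bound=1 product=0
t=6: arr=0 -> substrate=0 bound=1 product=0
t=7: arr=0 -> substrate=0 bound=0 product=1
t=8: arr=3 -> substrate=1 bound=2 product=1
t=9: arr=0 -> substrate=1 bound=2 product=1
t=10: arr=0 -> substrate=1 bound=2 product=1
t=11: arr=1 -> substrate=2 bound=2 product=1
t=12: arr=1 -> substrate=1 bound=2 product=3
t=13: arr=2 -> substrate=3 bound=2 product=3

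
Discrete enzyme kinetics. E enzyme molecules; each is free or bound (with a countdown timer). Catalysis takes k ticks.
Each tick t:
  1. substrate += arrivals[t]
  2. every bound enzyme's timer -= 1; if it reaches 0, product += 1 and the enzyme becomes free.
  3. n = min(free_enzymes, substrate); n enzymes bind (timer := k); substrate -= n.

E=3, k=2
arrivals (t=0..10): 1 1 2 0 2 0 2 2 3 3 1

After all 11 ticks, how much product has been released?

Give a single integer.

Answer: 11

Derivation:
t=0: arr=1 -> substrate=0 bound=1 product=0
t=1: arr=1 -> substrate=0 bound=2 product=0
t=2: arr=2 -> substrate=0 bound=3 product=1
t=3: arr=0 -> substrate=0 bound=2 product=2
t=4: arr=2 -> substrate=0 bound=2 product=4
t=5: arr=0 -> substrate=0 bound=2 product=4
t=6: arr=2 -> substrate=0 bound=2 product=6
t=7: arr=2 -> substrate=1 bound=3 product=6
t=8: arr=3 -> substrate=2 bound=3 product=8
t=9: arr=3 -> substrate=4 bound=3 product=9
t=10: arr=1 -> substrate=3 bound=3 product=11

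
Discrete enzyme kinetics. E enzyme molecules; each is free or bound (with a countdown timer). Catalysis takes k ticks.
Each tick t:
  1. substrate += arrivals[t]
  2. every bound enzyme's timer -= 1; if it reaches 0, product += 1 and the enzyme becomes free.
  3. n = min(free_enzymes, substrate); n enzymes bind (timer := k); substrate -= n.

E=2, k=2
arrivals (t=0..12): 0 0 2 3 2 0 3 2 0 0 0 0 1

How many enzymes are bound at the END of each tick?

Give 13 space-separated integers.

Answer: 0 0 2 2 2 2 2 2 2 2 2 2 2

Derivation:
t=0: arr=0 -> substrate=0 bound=0 product=0
t=1: arr=0 -> substrate=0 bound=0 product=0
t=2: arr=2 -> substrate=0 bound=2 product=0
t=3: arr=3 -> substrate=3 bound=2 product=0
t=4: arr=2 -> substrate=3 bound=2 product=2
t=5: arr=0 -> substrate=3 bound=2 product=2
t=6: arr=3 -> substrate=4 bound=2 product=4
t=7: arr=2 -> substrate=6 bound=2 product=4
t=8: arr=0 -> substrate=4 bound=2 product=6
t=9: arr=0 -> substrate=4 bound=2 product=6
t=10: arr=0 -> substrate=2 bound=2 product=8
t=11: arr=0 -> substrate=2 bound=2 product=8
t=12: arr=1 -> substrate=1 bound=2 product=10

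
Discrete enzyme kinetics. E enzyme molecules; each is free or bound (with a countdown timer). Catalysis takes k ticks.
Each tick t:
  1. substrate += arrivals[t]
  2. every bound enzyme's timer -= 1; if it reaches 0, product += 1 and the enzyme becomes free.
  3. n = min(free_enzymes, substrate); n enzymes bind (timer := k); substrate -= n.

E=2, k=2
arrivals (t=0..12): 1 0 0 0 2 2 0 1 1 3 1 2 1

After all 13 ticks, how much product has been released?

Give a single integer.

Answer: 9

Derivation:
t=0: arr=1 -> substrate=0 bound=1 product=0
t=1: arr=0 -> substrate=0 bound=1 product=0
t=2: arr=0 -> substrate=0 bound=0 product=1
t=3: arr=0 -> substrate=0 bound=0 product=1
t=4: arr=2 -> substrate=0 bound=2 product=1
t=5: arr=2 -> substrate=2 bound=2 product=1
t=6: arr=0 -> substrate=0 bound=2 product=3
t=7: arr=1 -> substrate=1 bound=2 product=3
t=8: arr=1 -> substrate=0 bound=2 product=5
t=9: arr=3 -> substrate=3 bound=2 product=5
t=10: arr=1 -> substrate=2 bound=2 product=7
t=11: arr=2 -> substrate=4 bound=2 product=7
t=12: arr=1 -> substrate=3 bound=2 product=9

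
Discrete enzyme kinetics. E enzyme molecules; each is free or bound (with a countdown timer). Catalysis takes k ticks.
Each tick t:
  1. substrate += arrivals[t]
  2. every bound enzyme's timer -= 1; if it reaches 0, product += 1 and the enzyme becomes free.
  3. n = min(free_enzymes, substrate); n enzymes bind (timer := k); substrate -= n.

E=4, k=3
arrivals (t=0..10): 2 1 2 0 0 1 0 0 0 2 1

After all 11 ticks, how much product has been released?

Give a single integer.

t=0: arr=2 -> substrate=0 bound=2 product=0
t=1: arr=1 -> substrate=0 bound=3 product=0
t=2: arr=2 -> substrate=1 bound=4 product=0
t=3: arr=0 -> substrate=0 bound=3 product=2
t=4: arr=0 -> substrate=0 bound=2 product=3
t=5: arr=1 -> substrate=0 bound=2 product=4
t=6: arr=0 -> substrate=0 bound=1 product=5
t=7: arr=0 -> substrate=0 bound=1 product=5
t=8: arr=0 -> substrate=0 bound=0 product=6
t=9: arr=2 -> substrate=0 bound=2 product=6
t=10: arr=1 -> substrate=0 bound=3 product=6

Answer: 6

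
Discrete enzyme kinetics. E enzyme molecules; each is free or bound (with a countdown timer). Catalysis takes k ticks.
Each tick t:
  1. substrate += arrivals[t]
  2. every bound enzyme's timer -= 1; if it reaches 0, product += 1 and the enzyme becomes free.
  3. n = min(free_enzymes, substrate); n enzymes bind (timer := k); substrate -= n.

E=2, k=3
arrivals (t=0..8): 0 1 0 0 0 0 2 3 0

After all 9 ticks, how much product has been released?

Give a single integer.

t=0: arr=0 -> substrate=0 bound=0 product=0
t=1: arr=1 -> substrate=0 bound=1 product=0
t=2: arr=0 -> substrate=0 bound=1 product=0
t=3: arr=0 -> substrate=0 bound=1 product=0
t=4: arr=0 -> substrate=0 bound=0 product=1
t=5: arr=0 -> substrate=0 bound=0 product=1
t=6: arr=2 -> substrate=0 bound=2 product=1
t=7: arr=3 -> substrate=3 bound=2 product=1
t=8: arr=0 -> substrate=3 bound=2 product=1

Answer: 1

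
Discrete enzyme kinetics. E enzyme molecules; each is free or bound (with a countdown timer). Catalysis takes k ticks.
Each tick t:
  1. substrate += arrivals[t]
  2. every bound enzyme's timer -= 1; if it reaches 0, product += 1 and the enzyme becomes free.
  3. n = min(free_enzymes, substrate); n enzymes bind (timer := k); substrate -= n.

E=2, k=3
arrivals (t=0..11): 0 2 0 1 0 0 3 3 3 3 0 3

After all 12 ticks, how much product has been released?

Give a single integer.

t=0: arr=0 -> substrate=0 bound=0 product=0
t=1: arr=2 -> substrate=0 bound=2 product=0
t=2: arr=0 -> substrate=0 bound=2 product=0
t=3: arr=1 -> substrate=1 bound=2 product=0
t=4: arr=0 -> substrate=0 bound=1 product=2
t=5: arr=0 -> substrate=0 bound=1 product=2
t=6: arr=3 -> substrate=2 bound=2 product=2
t=7: arr=3 -> substrate=4 bound=2 product=3
t=8: arr=3 -> substrate=7 bound=2 product=3
t=9: arr=3 -> substrate=9 bound=2 product=4
t=10: arr=0 -> substrate=8 bound=2 product=5
t=11: arr=3 -> substrate=11 bound=2 product=5

Answer: 5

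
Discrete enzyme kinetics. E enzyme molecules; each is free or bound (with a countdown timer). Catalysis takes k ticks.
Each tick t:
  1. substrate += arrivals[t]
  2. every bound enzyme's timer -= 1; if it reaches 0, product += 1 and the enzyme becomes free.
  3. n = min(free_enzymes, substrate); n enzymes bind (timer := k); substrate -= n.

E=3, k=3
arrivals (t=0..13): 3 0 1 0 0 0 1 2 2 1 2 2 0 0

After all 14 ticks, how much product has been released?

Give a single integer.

t=0: arr=3 -> substrate=0 bound=3 product=0
t=1: arr=0 -> substrate=0 bound=3 product=0
t=2: arr=1 -> substrate=1 bound=3 product=0
t=3: arr=0 -> substrate=0 bound=1 product=3
t=4: arr=0 -> substrate=0 bound=1 product=3
t=5: arr=0 -> substrate=0 bound=1 product=3
t=6: arr=1 -> substrate=0 bound=1 product=4
t=7: arr=2 -> substrate=0 bound=3 product=4
t=8: arr=2 -> substrate=2 bound=3 product=4
t=9: arr=1 -> substrate=2 bound=3 product=5
t=10: arr=2 -> substrate=2 bound=3 product=7
t=11: arr=2 -> substrate=4 bound=3 product=7
t=12: arr=0 -> substrate=3 bound=3 product=8
t=13: arr=0 -> substrate=1 bound=3 product=10

Answer: 10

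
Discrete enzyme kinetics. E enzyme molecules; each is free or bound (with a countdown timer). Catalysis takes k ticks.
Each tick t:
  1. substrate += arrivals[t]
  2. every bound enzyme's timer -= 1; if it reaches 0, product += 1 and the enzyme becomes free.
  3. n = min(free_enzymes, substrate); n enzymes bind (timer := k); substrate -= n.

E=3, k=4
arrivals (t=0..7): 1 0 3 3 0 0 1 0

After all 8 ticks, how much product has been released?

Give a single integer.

t=0: arr=1 -> substrate=0 bound=1 product=0
t=1: arr=0 -> substrate=0 bound=1 product=0
t=2: arr=3 -> substrate=1 bound=3 product=0
t=3: arr=3 -> substrate=4 bound=3 product=0
t=4: arr=0 -> substrate=3 bound=3 product=1
t=5: arr=0 -> substrate=3 bound=3 product=1
t=6: arr=1 -> substrate=2 bound=3 product=3
t=7: arr=0 -> substrate=2 bound=3 product=3

Answer: 3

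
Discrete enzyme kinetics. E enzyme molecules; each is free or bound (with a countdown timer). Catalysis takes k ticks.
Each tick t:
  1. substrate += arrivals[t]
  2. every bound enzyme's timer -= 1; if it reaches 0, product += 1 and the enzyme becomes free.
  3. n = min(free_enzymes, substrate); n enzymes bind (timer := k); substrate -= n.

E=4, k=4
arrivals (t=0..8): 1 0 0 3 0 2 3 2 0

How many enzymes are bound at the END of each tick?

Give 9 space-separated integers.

Answer: 1 1 1 4 3 4 4 4 4

Derivation:
t=0: arr=1 -> substrate=0 bound=1 product=0
t=1: arr=0 -> substrate=0 bound=1 product=0
t=2: arr=0 -> substrate=0 bound=1 product=0
t=3: arr=3 -> substrate=0 bound=4 product=0
t=4: arr=0 -> substrate=0 bound=3 product=1
t=5: arr=2 -> substrate=1 bound=4 product=1
t=6: arr=3 -> substrate=4 bound=4 product=1
t=7: arr=2 -> substrate=3 bound=4 product=4
t=8: arr=0 -> substrate=3 bound=4 product=4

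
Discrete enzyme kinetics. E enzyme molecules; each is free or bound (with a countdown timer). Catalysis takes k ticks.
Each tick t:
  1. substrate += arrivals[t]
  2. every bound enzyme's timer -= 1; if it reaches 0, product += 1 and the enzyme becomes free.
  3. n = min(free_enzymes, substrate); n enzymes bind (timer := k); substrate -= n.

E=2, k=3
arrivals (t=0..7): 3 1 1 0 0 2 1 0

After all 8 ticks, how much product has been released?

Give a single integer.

Answer: 4

Derivation:
t=0: arr=3 -> substrate=1 bound=2 product=0
t=1: arr=1 -> substrate=2 bound=2 product=0
t=2: arr=1 -> substrate=3 bound=2 product=0
t=3: arr=0 -> substrate=1 bound=2 product=2
t=4: arr=0 -> substrate=1 bound=2 product=2
t=5: arr=2 -> substrate=3 bound=2 product=2
t=6: arr=1 -> substrate=2 bound=2 product=4
t=7: arr=0 -> substrate=2 bound=2 product=4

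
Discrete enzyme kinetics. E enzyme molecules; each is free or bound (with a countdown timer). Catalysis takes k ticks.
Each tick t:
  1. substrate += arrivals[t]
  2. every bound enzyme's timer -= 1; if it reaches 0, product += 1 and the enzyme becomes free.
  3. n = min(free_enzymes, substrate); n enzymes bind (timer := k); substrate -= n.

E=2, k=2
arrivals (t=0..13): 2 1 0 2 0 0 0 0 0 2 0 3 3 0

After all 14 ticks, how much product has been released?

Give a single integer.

Answer: 9

Derivation:
t=0: arr=2 -> substrate=0 bound=2 product=0
t=1: arr=1 -> substrate=1 bound=2 product=0
t=2: arr=0 -> substrate=0 bound=1 product=2
t=3: arr=2 -> substrate=1 bound=2 product=2
t=4: arr=0 -> substrate=0 bound=2 product=3
t=5: arr=0 -> substrate=0 bound=1 product=4
t=6: arr=0 -> substrate=0 bound=0 product=5
t=7: arr=0 -> substrate=0 bound=0 product=5
t=8: arr=0 -> substrate=0 bound=0 product=5
t=9: arr=2 -> substrate=0 bound=2 product=5
t=10: arr=0 -> substrate=0 bound=2 product=5
t=11: arr=3 -> substrate=1 bound=2 product=7
t=12: arr=3 -> substrate=4 bound=2 product=7
t=13: arr=0 -> substrate=2 bound=2 product=9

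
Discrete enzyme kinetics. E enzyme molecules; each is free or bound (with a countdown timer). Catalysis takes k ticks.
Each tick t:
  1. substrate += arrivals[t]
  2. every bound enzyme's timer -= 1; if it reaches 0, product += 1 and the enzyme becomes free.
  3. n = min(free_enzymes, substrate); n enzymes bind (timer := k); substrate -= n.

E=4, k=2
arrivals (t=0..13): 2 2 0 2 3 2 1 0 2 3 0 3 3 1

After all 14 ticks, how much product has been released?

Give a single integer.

Answer: 20

Derivation:
t=0: arr=2 -> substrate=0 bound=2 product=0
t=1: arr=2 -> substrate=0 bound=4 product=0
t=2: arr=0 -> substrate=0 bound=2 product=2
t=3: arr=2 -> substrate=0 bound=2 product=4
t=4: arr=3 -> substrate=1 bound=4 product=4
t=5: arr=2 -> substrate=1 bound=4 product=6
t=6: arr=1 -> substrate=0 bound=4 product=8
t=7: arr=0 -> substrate=0 bound=2 product=10
t=8: arr=2 -> substrate=0 bound=2 product=12
t=9: arr=3 -> substrate=1 bound=4 product=12
t=10: arr=0 -> substrate=0 bound=3 product=14
t=11: arr=3 -> substrate=0 bound=4 product=16
t=12: arr=3 -> substrate=2 bound=4 product=17
t=13: arr=1 -> substrate=0 bound=4 product=20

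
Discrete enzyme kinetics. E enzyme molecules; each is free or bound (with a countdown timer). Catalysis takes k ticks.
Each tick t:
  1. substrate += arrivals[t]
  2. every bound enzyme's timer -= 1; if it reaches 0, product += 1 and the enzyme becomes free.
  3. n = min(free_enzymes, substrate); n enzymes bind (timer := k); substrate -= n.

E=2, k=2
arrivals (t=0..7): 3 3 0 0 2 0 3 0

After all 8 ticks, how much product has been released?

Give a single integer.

Answer: 6

Derivation:
t=0: arr=3 -> substrate=1 bound=2 product=0
t=1: arr=3 -> substrate=4 bound=2 product=0
t=2: arr=0 -> substrate=2 bound=2 product=2
t=3: arr=0 -> substrate=2 bound=2 product=2
t=4: arr=2 -> substrate=2 bound=2 product=4
t=5: arr=0 -> substrate=2 bound=2 product=4
t=6: arr=3 -> substrate=3 bound=2 product=6
t=7: arr=0 -> substrate=3 bound=2 product=6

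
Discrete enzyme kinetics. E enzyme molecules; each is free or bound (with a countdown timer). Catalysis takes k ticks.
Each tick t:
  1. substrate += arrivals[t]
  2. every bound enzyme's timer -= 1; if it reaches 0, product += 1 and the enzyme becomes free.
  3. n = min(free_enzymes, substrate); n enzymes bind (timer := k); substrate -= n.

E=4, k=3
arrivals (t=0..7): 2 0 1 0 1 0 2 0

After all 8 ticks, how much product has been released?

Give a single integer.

Answer: 4

Derivation:
t=0: arr=2 -> substrate=0 bound=2 product=0
t=1: arr=0 -> substrate=0 bound=2 product=0
t=2: arr=1 -> substrate=0 bound=3 product=0
t=3: arr=0 -> substrate=0 bound=1 product=2
t=4: arr=1 -> substrate=0 bound=2 product=2
t=5: arr=0 -> substrate=0 bound=1 product=3
t=6: arr=2 -> substrate=0 bound=3 product=3
t=7: arr=0 -> substrate=0 bound=2 product=4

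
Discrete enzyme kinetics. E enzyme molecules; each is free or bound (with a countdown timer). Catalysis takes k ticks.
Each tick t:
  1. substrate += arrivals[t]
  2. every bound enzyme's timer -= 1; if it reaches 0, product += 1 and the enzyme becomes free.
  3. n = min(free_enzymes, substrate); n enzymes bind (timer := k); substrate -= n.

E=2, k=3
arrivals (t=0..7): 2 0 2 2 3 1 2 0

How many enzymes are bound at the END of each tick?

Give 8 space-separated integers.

t=0: arr=2 -> substrate=0 bound=2 product=0
t=1: arr=0 -> substrate=0 bound=2 product=0
t=2: arr=2 -> substrate=2 bound=2 product=0
t=3: arr=2 -> substrate=2 bound=2 product=2
t=4: arr=3 -> substrate=5 bound=2 product=2
t=5: arr=1 -> substrate=6 bound=2 product=2
t=6: arr=2 -> substrate=6 bound=2 product=4
t=7: arr=0 -> substrate=6 bound=2 product=4

Answer: 2 2 2 2 2 2 2 2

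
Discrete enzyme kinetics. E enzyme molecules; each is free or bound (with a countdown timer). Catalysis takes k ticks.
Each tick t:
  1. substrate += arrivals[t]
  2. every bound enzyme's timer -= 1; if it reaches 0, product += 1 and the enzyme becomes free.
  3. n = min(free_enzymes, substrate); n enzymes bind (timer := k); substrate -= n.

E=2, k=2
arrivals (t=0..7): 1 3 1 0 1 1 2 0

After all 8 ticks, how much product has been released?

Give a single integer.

Answer: 6

Derivation:
t=0: arr=1 -> substrate=0 bound=1 product=0
t=1: arr=3 -> substrate=2 bound=2 product=0
t=2: arr=1 -> substrate=2 bound=2 product=1
t=3: arr=0 -> substrate=1 bound=2 product=2
t=4: arr=1 -> substrate=1 bound=2 product=3
t=5: arr=1 -> substrate=1 bound=2 product=4
t=6: arr=2 -> substrate=2 bound=2 product=5
t=7: arr=0 -> substrate=1 bound=2 product=6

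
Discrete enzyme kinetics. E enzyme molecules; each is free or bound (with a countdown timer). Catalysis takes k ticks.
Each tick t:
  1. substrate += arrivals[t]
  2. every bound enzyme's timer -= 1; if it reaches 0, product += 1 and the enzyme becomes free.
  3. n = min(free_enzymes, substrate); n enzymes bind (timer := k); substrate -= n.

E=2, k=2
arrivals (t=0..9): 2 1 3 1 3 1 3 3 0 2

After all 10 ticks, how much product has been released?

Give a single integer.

Answer: 8

Derivation:
t=0: arr=2 -> substrate=0 bound=2 product=0
t=1: arr=1 -> substrate=1 bound=2 product=0
t=2: arr=3 -> substrate=2 bound=2 product=2
t=3: arr=1 -> substrate=3 bound=2 product=2
t=4: arr=3 -> substrate=4 bound=2 product=4
t=5: arr=1 -> substrate=5 bound=2 product=4
t=6: arr=3 -> substrate=6 bound=2 product=6
t=7: arr=3 -> substrate=9 bound=2 product=6
t=8: arr=0 -> substrate=7 bound=2 product=8
t=9: arr=2 -> substrate=9 bound=2 product=8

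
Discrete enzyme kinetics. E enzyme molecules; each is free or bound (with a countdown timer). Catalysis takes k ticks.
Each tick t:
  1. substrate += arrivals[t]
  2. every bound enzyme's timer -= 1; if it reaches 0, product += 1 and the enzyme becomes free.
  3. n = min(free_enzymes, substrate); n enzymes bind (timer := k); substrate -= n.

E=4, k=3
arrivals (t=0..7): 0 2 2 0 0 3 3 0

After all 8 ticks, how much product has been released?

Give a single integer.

t=0: arr=0 -> substrate=0 bound=0 product=0
t=1: arr=2 -> substrate=0 bound=2 product=0
t=2: arr=2 -> substrate=0 bound=4 product=0
t=3: arr=0 -> substrate=0 bound=4 product=0
t=4: arr=0 -> substrate=0 bound=2 product=2
t=5: arr=3 -> substrate=0 bound=3 product=4
t=6: arr=3 -> substrate=2 bound=4 product=4
t=7: arr=0 -> substrate=2 bound=4 product=4

Answer: 4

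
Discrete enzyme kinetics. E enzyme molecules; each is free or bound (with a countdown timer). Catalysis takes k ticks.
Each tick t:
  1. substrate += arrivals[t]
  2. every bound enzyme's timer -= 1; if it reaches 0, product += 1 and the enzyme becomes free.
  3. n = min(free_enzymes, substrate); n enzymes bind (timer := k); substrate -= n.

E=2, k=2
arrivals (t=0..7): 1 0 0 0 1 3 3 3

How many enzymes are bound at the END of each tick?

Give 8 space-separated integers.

t=0: arr=1 -> substrate=0 bound=1 product=0
t=1: arr=0 -> substrate=0 bound=1 product=0
t=2: arr=0 -> substrate=0 bound=0 product=1
t=3: arr=0 -> substrate=0 bound=0 product=1
t=4: arr=1 -> substrate=0 bound=1 product=1
t=5: arr=3 -> substrate=2 bound=2 product=1
t=6: arr=3 -> substrate=4 bound=2 product=2
t=7: arr=3 -> substrate=6 bound=2 product=3

Answer: 1 1 0 0 1 2 2 2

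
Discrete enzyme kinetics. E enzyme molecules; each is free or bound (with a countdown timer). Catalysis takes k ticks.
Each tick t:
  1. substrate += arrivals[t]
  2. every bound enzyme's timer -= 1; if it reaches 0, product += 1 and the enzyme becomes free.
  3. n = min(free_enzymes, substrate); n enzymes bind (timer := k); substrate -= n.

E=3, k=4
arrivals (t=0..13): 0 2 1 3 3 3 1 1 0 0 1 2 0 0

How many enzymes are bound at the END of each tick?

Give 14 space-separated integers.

t=0: arr=0 -> substrate=0 bound=0 product=0
t=1: arr=2 -> substrate=0 bound=2 product=0
t=2: arr=1 -> substrate=0 bound=3 product=0
t=3: arr=3 -> substrate=3 bound=3 product=0
t=4: arr=3 -> substrate=6 bound=3 product=0
t=5: arr=3 -> substrate=7 bound=3 product=2
t=6: arr=1 -> substrate=7 bound=3 product=3
t=7: arr=1 -> substrate=8 bound=3 product=3
t=8: arr=0 -> substrate=8 bound=3 product=3
t=9: arr=0 -> substrate=6 bound=3 product=5
t=10: arr=1 -> substrate=6 bound=3 product=6
t=11: arr=2 -> substrate=8 bound=3 product=6
t=12: arr=0 -> substrate=8 bound=3 product=6
t=13: arr=0 -> substrate=6 bound=3 product=8

Answer: 0 2 3 3 3 3 3 3 3 3 3 3 3 3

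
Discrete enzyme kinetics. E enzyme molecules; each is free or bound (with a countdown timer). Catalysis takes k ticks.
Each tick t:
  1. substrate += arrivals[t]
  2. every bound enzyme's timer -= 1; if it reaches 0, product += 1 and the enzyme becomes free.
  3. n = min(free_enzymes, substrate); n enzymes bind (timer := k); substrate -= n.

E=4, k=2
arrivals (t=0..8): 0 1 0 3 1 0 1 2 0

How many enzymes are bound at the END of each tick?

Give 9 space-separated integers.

t=0: arr=0 -> substrate=0 bound=0 product=0
t=1: arr=1 -> substrate=0 bound=1 product=0
t=2: arr=0 -> substrate=0 bound=1 product=0
t=3: arr=3 -> substrate=0 bound=3 product=1
t=4: arr=1 -> substrate=0 bound=4 product=1
t=5: arr=0 -> substrate=0 bound=1 product=4
t=6: arr=1 -> substrate=0 bound=1 product=5
t=7: arr=2 -> substrate=0 bound=3 product=5
t=8: arr=0 -> substrate=0 bound=2 product=6

Answer: 0 1 1 3 4 1 1 3 2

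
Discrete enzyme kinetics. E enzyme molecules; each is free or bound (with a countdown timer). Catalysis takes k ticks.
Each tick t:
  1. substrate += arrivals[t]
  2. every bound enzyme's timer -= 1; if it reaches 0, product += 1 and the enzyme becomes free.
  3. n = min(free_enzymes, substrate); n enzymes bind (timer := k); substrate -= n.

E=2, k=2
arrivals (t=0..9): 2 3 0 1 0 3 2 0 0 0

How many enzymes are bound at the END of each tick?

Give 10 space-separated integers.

t=0: arr=2 -> substrate=0 bound=2 product=0
t=1: arr=3 -> substrate=3 bound=2 product=0
t=2: arr=0 -> substrate=1 bound=2 product=2
t=3: arr=1 -> substrate=2 bound=2 product=2
t=4: arr=0 -> substrate=0 bound=2 product=4
t=5: arr=3 -> substrate=3 bound=2 product=4
t=6: arr=2 -> substrate=3 bound=2 product=6
t=7: arr=0 -> substrate=3 bound=2 product=6
t=8: arr=0 -> substrate=1 bound=2 product=8
t=9: arr=0 -> substrate=1 bound=2 product=8

Answer: 2 2 2 2 2 2 2 2 2 2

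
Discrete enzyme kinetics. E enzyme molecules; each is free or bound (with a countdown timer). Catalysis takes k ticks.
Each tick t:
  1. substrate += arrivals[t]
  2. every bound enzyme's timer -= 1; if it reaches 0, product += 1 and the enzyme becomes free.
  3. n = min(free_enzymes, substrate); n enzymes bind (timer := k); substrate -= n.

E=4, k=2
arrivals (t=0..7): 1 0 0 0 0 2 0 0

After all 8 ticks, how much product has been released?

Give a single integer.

t=0: arr=1 -> substrate=0 bound=1 product=0
t=1: arr=0 -> substrate=0 bound=1 product=0
t=2: arr=0 -> substrate=0 bound=0 product=1
t=3: arr=0 -> substrate=0 bound=0 product=1
t=4: arr=0 -> substrate=0 bound=0 product=1
t=5: arr=2 -> substrate=0 bound=2 product=1
t=6: arr=0 -> substrate=0 bound=2 product=1
t=7: arr=0 -> substrate=0 bound=0 product=3

Answer: 3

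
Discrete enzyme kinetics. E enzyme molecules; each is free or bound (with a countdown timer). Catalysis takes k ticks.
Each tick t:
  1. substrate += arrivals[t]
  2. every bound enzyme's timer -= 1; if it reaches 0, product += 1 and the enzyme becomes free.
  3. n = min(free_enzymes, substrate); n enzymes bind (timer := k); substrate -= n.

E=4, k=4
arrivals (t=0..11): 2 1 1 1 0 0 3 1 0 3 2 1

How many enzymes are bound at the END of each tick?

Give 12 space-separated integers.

t=0: arr=2 -> substrate=0 bound=2 product=0
t=1: arr=1 -> substrate=0 bound=3 product=0
t=2: arr=1 -> substrate=0 bound=4 product=0
t=3: arr=1 -> substrate=1 bound=4 product=0
t=4: arr=0 -> substrate=0 bound=3 product=2
t=5: arr=0 -> substrate=0 bound=2 product=3
t=6: arr=3 -> substrate=0 bound=4 product=4
t=7: arr=1 -> substrate=1 bound=4 product=4
t=8: arr=0 -> substrate=0 bound=4 product=5
t=9: arr=3 -> substrate=3 bound=4 product=5
t=10: arr=2 -> substrate=2 bound=4 product=8
t=11: arr=1 -> substrate=3 bound=4 product=8

Answer: 2 3 4 4 3 2 4 4 4 4 4 4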